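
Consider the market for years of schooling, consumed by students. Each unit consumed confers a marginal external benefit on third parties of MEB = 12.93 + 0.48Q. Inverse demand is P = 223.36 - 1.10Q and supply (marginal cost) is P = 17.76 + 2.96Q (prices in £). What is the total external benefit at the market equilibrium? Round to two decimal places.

£1270.25

Market equilibrium (private): 17.76 + 2.96Q = 223.36 - 1.10Q → Q_m = 50.6404.
Total external benefit = ∫₀^{Q_m} (12.93 + 0.48Q) dQ = 12.93×50.6404 + ½×0.48×50.6404² = 1270.2484.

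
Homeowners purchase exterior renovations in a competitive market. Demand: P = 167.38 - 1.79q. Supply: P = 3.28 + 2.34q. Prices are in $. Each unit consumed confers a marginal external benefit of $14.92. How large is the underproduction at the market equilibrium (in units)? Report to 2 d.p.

3.61 units

Market equilibrium (private): 3.28 + 2.34q = 167.38 - 1.79q → q_m = 39.7337.
Social marginal benefit = demand + MEB = 182.30 - 1.79q.
Set SMB = MC: 182.30 - 1.79q = 3.28 + 2.34q → q* = 43.3462.
Gap = |39.7337 − 43.3462| = 3.6125.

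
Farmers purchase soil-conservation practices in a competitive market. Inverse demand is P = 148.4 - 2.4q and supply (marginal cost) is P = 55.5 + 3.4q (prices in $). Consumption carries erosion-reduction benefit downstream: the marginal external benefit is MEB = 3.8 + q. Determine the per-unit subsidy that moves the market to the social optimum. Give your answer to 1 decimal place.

subsidy = $23.9 per unit

Social marginal benefit = demand + MEB = 152.2 - 1.4q.
Set SMB = MC: 152.2 - 1.4q = 55.5 + 3.4q → q* = 20.1458.
The Pigouvian subsidy equals MEB at q*: 3.8 + 1.0×20.1458 = 23.9458.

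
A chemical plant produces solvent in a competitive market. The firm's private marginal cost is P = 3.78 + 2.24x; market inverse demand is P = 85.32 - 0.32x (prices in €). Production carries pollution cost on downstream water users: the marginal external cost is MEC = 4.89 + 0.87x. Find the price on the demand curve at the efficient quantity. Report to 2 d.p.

P = €78.17

Social marginal cost = private MC + MEC = 8.67 + 3.11x.
Set SMC = demand: 8.67 + 3.11x = 85.32 - 0.32x → x* = 22.3469.
Consumer price on the demand curve at x*: 85.32 − 0.32×22.3469 = 78.1690.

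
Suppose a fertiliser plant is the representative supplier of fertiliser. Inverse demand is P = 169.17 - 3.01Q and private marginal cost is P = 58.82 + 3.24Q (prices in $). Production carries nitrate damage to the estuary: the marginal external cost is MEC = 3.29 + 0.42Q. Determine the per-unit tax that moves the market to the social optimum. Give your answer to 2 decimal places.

tax = $10.03 per unit

Social marginal cost = private MC + MEC = 62.11 + 3.66Q.
Set SMC = demand: 62.11 + 3.66Q = 169.17 - 3.01Q → Q* = 16.0510.
The Pigouvian tax equals MEC at Q*: 3.29 + 0.42×16.0510 = 10.0314.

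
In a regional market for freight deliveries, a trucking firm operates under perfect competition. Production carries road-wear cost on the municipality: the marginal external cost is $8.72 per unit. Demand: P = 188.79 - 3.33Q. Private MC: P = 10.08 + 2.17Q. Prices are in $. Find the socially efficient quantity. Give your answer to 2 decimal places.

Q* = 30.91

Social marginal cost = private MC + MEC = 18.80 + 2.17Q.
Set SMC = demand: 18.80 + 2.17Q = 188.79 - 3.33Q → Q* = 30.9073.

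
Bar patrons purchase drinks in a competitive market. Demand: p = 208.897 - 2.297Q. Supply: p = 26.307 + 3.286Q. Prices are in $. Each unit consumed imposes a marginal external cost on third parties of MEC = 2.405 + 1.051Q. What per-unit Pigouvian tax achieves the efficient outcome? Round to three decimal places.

Social marginal benefit = demand − MEC = 206.492 - 3.348Q.
Set SMB = MC: 206.492 - 3.348Q = 26.307 + 3.286Q → Q* = 27.1608.
The Pigouvian tax equals MEC at Q*: 2.405 + 1.051×27.1608 = 30.9510.

tax = $30.951 per unit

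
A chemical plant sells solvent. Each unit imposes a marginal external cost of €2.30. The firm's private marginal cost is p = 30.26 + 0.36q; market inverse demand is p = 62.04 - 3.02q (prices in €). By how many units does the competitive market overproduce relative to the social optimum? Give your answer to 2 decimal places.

Market equilibrium (private): 30.26 + 0.36q = 62.04 - 3.02q → q_m = 9.4024.
Social marginal cost = private MC + MEC = 32.56 + 0.36q.
Set SMC = demand: 32.56 + 0.36q = 62.04 - 3.02q → q* = 8.7219.
Gap = |9.4024 − 8.7219| = 0.6805.

0.68 units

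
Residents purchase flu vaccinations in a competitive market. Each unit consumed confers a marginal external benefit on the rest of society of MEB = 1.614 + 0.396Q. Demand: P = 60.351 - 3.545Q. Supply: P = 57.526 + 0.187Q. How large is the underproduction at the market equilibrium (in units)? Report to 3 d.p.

Market equilibrium (private): 57.526 + 0.187Q = 60.351 - 3.545Q → Q_m = 0.7570.
Social marginal benefit = demand + MEB = 61.965 - 3.149Q.
Set SMB = MC: 61.965 - 3.149Q = 57.526 + 0.187Q → Q* = 1.3306.
Gap = |0.7570 − 1.3306| = 0.5736.

0.574 units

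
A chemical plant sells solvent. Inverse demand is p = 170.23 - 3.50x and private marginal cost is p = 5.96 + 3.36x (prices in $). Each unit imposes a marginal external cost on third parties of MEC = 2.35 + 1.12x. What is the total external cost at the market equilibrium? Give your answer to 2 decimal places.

Market equilibrium (private): 5.96 + 3.36x = 170.23 - 3.50x → x_m = 23.9461.
Total external cost = ∫₀^{x_m} (2.35 + 1.12x) dx = 2.35×23.9461 + ½×1.12×23.9461² = 377.3861.

$377.39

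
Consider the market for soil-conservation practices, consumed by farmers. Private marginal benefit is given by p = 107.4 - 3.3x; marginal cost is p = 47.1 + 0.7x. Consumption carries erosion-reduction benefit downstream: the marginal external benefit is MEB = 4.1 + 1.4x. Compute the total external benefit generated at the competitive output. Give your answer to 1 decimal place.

220.9

Market equilibrium (private): 47.1 + 0.7x = 107.4 - 3.3x → x_m = 15.0750.
Total external benefit = ∫₀^{x_m} (4.1 + 1.4x) dx = 4.1×15.0750 + ½×1.4×15.0750² = 220.8864.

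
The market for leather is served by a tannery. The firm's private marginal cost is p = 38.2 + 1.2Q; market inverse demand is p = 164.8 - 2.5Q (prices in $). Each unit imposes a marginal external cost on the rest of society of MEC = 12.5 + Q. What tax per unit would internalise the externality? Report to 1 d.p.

Social marginal cost = private MC + MEC = 50.7 + 2.2Q.
Set SMC = demand: 50.7 + 2.2Q = 164.8 - 2.5Q → Q* = 24.2766.
The Pigouvian tax equals MEC at Q*: 12.5 + 1.0×24.2766 = 36.7766.

tax = $36.8 per unit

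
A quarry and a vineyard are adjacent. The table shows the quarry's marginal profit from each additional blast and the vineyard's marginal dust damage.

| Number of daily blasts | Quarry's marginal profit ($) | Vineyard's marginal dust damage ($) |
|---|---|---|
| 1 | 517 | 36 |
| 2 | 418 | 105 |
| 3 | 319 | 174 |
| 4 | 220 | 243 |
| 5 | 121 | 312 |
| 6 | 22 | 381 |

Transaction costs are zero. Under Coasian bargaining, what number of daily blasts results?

3

Bargaining reaches the level where marginal profit last exceeds marginal dust damage.
That holds through level 3 (319 ≥ 174) but not at 4 (220 < 243).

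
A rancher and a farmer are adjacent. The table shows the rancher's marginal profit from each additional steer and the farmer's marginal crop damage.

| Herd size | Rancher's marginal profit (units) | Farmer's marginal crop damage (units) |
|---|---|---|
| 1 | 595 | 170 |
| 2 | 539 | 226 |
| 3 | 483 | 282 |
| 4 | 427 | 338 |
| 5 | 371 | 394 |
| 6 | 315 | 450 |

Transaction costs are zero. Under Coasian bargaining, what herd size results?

4

Bargaining reaches the level where marginal profit last exceeds marginal crop damage.
That holds through level 4 (427 ≥ 338) but not at 5 (371 < 394).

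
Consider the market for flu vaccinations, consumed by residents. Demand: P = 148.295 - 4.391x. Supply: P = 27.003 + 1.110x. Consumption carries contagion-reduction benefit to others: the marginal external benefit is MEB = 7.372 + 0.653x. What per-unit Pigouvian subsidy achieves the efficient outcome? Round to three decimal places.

subsidy = 24.702 per unit

Social marginal benefit = demand + MEB = 155.667 - 3.738x.
Set SMB = MC: 155.667 - 3.738x = 27.003 + 1.110x → x* = 26.5396.
The Pigouvian subsidy equals MEB at x*: 7.372 + 0.653×26.5396 = 24.7024.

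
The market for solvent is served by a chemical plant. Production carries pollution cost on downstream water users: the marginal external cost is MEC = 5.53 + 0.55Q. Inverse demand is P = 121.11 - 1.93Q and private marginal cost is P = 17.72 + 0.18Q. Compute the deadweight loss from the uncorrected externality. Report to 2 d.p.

Market equilibrium (private): 17.72 + 0.18Q = 121.11 - 1.93Q → Q_m = 49.0000.
Social marginal cost = private MC + MEC = 23.25 + 0.73Q.
Set SMC = demand: 23.25 + 0.73Q = 121.11 - 1.93Q → Q* = 36.7895.
The welfare-loss triangle has base |Q_m − Q*| and height MEC(Q_m) (the vertical gap between SMC and demand is zero at Q* and MEC at Q_m).
DWL = ½ × 12.2105 × 32.4800 = 198.2985.

DWL = 198.30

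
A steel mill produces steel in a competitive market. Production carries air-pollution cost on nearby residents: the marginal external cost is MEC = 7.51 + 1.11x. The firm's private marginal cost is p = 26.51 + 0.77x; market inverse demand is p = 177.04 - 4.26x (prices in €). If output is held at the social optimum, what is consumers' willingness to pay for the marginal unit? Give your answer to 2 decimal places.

P = €77.81

Social marginal cost = private MC + MEC = 34.02 + 1.88x.
Set SMC = demand: 34.02 + 1.88x = 177.04 - 4.26x → x* = 23.2932.
Consumer price on the demand curve at x*: 177.04 − 4.26×23.2932 = 77.8110.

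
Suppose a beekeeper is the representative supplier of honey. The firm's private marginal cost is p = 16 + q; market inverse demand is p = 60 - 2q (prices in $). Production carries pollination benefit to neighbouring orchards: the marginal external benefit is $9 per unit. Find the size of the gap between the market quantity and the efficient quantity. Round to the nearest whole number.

3 units

Market equilibrium (private): 16 + q = 60 - 2q → q_m = 14.6667.
Social marginal cost = private MC − MEB = 7 + q.
Set SMC = demand: 7 + q = 60 - 2q → q* = 17.6667.
Gap = |14.6667 − 17.6667| = 3.0000.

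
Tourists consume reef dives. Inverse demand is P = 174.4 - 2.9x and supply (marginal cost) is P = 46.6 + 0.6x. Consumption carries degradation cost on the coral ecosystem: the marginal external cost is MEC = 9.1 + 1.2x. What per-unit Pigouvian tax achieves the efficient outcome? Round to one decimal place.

tax = 39.4 per unit

Social marginal benefit = demand − MEC = 165.3 - 4.1x.
Set SMB = MC: 165.3 - 4.1x = 46.6 + 0.6x → x* = 25.2553.
The Pigouvian tax equals MEC at x*: 9.1 + 1.2×25.2553 = 39.4064.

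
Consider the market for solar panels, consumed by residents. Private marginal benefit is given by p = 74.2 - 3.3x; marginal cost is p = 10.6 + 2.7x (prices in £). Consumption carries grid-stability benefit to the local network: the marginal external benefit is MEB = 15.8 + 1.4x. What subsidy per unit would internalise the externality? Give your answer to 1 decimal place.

Social marginal benefit = demand + MEB = 90.0 - 1.9x.
Set SMB = MC: 90.0 - 1.9x = 10.6 + 2.7x → x* = 17.2609.
The Pigouvian subsidy equals MEB at x*: 15.8 + 1.4×17.2609 = 39.9653.

subsidy = £40.0 per unit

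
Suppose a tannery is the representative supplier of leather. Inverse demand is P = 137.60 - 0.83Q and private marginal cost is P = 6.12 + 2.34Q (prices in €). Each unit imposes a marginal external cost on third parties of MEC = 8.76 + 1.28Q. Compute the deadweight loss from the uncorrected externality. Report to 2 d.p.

Market equilibrium (private): 6.12 + 2.34Q = 137.60 - 0.83Q → Q_m = 41.4763.
Social marginal cost = private MC + MEC = 14.88 + 3.62Q.
Set SMC = demand: 14.88 + 3.62Q = 137.60 - 0.83Q → Q* = 27.5775.
Between Q* and Q_m the wedge SMC − demand runs linearly from 0 to MEC(Q_m), so the loss is a triangle.
DWL = ½ × 13.8988 × 61.8497 = 429.8183.

DWL = €429.82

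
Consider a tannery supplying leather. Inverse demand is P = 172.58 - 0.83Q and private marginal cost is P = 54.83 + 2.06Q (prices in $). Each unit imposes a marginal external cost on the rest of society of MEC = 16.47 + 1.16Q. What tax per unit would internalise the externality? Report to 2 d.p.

tax = $45.48 per unit

Social marginal cost = private MC + MEC = 71.30 + 3.22Q.
Set SMC = demand: 71.30 + 3.22Q = 172.58 - 0.83Q → Q* = 25.0074.
The Pigouvian tax equals MEC at Q*: 16.47 + 1.16×25.0074 = 45.4786.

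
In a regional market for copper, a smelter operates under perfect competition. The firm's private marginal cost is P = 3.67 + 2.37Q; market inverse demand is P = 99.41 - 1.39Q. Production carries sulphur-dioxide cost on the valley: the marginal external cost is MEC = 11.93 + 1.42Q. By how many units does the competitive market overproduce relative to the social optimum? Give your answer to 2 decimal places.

9.28 units

Market equilibrium (private): 3.67 + 2.37Q = 99.41 - 1.39Q → Q_m = 25.4628.
Social marginal cost = private MC + MEC = 15.60 + 3.79Q.
Set SMC = demand: 15.60 + 3.79Q = 99.41 - 1.39Q → Q* = 16.1795.
Gap = |25.4628 − 16.1795| = 9.2833.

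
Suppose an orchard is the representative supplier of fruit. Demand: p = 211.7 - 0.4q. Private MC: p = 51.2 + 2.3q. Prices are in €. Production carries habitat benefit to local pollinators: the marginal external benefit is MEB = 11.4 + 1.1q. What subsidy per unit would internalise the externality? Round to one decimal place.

Social marginal cost = private MC − MEB = 39.8 + 1.2q.
Set SMC = demand: 39.8 + 1.2q = 211.7 - 0.4q → q* = 107.4375.
The Pigouvian subsidy equals MEB at q*: 11.4 + 1.1×107.4375 = 129.5813.

subsidy = €129.6 per unit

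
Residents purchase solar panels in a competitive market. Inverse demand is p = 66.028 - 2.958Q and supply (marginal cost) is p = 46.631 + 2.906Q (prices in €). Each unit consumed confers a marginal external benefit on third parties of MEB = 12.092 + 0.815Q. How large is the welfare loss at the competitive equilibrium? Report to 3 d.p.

DWL = €21.656

Market equilibrium (private): 46.631 + 2.906Q = 66.028 - 2.958Q → Q_m = 3.3078.
Social marginal benefit = demand + MEB = 78.120 - 2.143Q.
Set SMB = MC: 78.120 - 2.143Q = 46.631 + 2.906Q → Q* = 6.2367.
Height of the DWL triangle at Q_m is SMB(Q_m) − MC(Q_m) = MEB(Q_m) = 14.7879.
DWL = ½ × 2.9289 × 14.7879 = 21.6561.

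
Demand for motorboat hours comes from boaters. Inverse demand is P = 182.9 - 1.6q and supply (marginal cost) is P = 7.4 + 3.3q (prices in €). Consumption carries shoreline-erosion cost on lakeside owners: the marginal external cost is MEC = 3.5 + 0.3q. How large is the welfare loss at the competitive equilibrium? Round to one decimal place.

DWL = €19.5

Market equilibrium (private): 7.4 + 3.3q = 182.9 - 1.6q → q_m = 35.8163.
Social marginal benefit = demand − MEC = 179.4 - 1.9q.
Set SMB = MC: 179.4 - 1.9q = 7.4 + 3.3q → q* = 33.0769.
The loss is the area between SMB and MC from q* to q_m; with linear curves that's a triangle of height MEC(q_m).
DWL = ½ × 2.7394 × 14.2449 = 19.5112.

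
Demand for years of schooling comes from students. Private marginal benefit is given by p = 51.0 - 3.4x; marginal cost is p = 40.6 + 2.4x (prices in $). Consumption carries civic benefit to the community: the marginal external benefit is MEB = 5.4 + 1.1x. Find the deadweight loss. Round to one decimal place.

Market equilibrium (private): 40.6 + 2.4x = 51.0 - 3.4x → x_m = 1.7931.
Social marginal benefit = demand + MEB = 56.4 - 2.3x.
Set SMB = MC: 56.4 - 2.3x = 40.6 + 2.4x → x* = 3.3617.
Height of the DWL triangle at x_m is SMB(x_m) − MC(x_m) = MEB(x_m) = 7.3724.
DWL = ½ × 1.5686 × 7.3724 = 5.7822.

DWL = $5.8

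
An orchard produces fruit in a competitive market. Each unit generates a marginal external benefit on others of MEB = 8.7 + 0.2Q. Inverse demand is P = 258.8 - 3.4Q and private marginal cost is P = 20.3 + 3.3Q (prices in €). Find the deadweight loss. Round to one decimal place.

Market equilibrium (private): 20.3 + 3.3Q = 258.8 - 3.4Q → Q_m = 35.5970.
Social marginal cost = private MC − MEB = 11.6 + 3.1Q.
Set SMC = demand: 11.6 + 3.1Q = 258.8 - 3.4Q → Q* = 38.0308.
The welfare-loss triangle has base |Q_m − Q*| and height MEB(Q_m) (the vertical gap between SMC and demand is zero at Q* and MEB at Q_m).
DWL = ½ × 2.4338 × 15.8194 = 19.2506.

DWL = €19.3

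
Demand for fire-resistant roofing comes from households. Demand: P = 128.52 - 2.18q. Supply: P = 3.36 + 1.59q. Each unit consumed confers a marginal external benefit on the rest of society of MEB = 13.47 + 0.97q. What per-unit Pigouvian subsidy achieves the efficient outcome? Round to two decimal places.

subsidy = 61.50 per unit

Social marginal benefit = demand + MEB = 141.99 - 1.21q.
Set SMB = MC: 141.99 - 1.21q = 3.36 + 1.59q → q* = 49.5107.
The Pigouvian subsidy equals MEB at q*: 13.47 + 0.97×49.5107 = 61.4954.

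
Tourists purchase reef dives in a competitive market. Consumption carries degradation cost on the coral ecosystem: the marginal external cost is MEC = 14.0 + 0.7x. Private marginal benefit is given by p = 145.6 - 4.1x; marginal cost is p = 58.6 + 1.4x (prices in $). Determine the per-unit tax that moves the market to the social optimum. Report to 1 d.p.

Social marginal benefit = demand − MEC = 131.6 - 4.8x.
Set SMB = MC: 131.6 - 4.8x = 58.6 + 1.4x → x* = 11.7742.
The Pigouvian tax equals MEC at x*: 14.0 + 0.7×11.7742 = 22.2419.

tax = $22.2 per unit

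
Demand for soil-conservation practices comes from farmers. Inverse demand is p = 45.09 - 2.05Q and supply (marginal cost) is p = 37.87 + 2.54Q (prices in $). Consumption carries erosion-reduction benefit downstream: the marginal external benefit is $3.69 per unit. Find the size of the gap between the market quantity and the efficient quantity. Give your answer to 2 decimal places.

Market equilibrium (private): 37.87 + 2.54Q = 45.09 - 2.05Q → Q_m = 1.5730.
Social marginal benefit = demand + MEB = 48.78 - 2.05Q.
Set SMB = MC: 48.78 - 2.05Q = 37.87 + 2.54Q → Q* = 2.3769.
Gap = |1.5730 − 2.3769| = 0.8039.

0.80 units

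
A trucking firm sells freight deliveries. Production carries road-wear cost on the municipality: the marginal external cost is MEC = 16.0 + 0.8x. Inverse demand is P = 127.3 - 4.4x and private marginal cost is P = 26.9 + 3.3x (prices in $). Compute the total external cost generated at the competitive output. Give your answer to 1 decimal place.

$276.6

Market equilibrium (private): 26.9 + 3.3x = 127.3 - 4.4x → x_m = 13.0390.
Total external cost = ∫₀^{x_m} (16.0 + 0.8x) dx = 16.0×13.0390 + ½×0.8×13.0390² = 276.6302.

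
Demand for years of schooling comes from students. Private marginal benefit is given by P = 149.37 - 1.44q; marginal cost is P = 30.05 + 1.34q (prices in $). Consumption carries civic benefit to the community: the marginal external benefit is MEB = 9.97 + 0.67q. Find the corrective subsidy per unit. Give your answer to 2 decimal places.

subsidy = $51.02 per unit

Social marginal benefit = demand + MEB = 159.34 - 0.77q.
Set SMB = MC: 159.34 - 0.77q = 30.05 + 1.34q → q* = 61.2749.
The Pigouvian subsidy equals MEB at q*: 9.97 + 0.67×61.2749 = 51.0242.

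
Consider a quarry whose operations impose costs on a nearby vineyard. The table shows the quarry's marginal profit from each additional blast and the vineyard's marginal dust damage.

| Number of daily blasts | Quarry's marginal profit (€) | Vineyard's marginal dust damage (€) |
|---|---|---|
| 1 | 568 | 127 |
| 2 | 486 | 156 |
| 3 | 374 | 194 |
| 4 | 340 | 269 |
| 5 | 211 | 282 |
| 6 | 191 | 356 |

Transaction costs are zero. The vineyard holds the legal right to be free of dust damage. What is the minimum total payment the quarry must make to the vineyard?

Efficient level: marginal profit ≥ marginal dust damage through level 4, so k* = 4.
With the vineyard holding the right, the quarry must at least compensate total damage at k*: 127 + 156 + 194 + 269 = 746.

€746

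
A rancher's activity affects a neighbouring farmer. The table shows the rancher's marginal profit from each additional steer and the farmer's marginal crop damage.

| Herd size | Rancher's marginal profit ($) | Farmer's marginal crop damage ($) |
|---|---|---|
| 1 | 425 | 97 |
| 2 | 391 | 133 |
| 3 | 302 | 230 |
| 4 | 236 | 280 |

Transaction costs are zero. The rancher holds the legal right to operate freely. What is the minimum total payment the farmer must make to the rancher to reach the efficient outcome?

$236

Left alone the rancher would choose level 4 (marginal profit stays positive).
Efficient level: k* = 3 (marginal profit ≥ marginal crop damage through 3).
The farmer must at least cover the rancher's forgone profit from cutting 4→3: 236 = 236.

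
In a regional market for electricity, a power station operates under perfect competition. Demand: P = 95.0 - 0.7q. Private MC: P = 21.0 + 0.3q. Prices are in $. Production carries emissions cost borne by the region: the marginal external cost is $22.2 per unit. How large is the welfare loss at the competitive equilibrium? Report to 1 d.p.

DWL = $246.4

Market equilibrium (private): 21.0 + 0.3q = 95.0 - 0.7q → q_m = 74.0000.
Social marginal cost = private MC + MEC = 43.2 + 0.3q.
Set SMC = demand: 43.2 + 0.3q = 95.0 - 0.7q → q* = 51.8000.
The welfare-loss triangle has base |q_m − q*| and height MEC(q_m) (the vertical gap between SMC and demand is zero at q* and MEC at q_m).
DWL = ½ × 22.2000 × 22.2000 = 246.4200.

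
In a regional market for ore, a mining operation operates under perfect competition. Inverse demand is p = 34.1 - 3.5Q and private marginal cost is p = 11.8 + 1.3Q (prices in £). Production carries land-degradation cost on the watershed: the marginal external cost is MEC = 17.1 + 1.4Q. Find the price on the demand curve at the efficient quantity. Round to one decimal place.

P = £31.2

Social marginal cost = private MC + MEC = 28.9 + 2.7Q.
Set SMC = demand: 28.9 + 2.7Q = 34.1 - 3.5Q → Q* = 0.8387.
Consumer price on the demand curve at Q*: 34.1 − 3.5×0.8387 = 31.1646.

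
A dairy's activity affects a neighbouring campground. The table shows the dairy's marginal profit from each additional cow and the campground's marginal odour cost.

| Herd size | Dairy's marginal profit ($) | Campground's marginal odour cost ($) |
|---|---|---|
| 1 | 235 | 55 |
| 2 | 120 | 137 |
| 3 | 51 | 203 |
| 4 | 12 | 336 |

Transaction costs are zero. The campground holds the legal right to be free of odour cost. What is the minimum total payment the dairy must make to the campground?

Efficient level: marginal profit ≥ marginal odour cost through level 1, so k* = 1.
With the campground holding the right, the dairy must at least compensate total damage at k*: 55 = 55.

$55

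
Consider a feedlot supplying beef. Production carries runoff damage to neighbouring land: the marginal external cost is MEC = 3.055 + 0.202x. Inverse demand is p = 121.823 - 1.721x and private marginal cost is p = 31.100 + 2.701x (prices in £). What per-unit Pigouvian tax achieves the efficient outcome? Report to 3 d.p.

tax = £6.885 per unit

Social marginal cost = private MC + MEC = 34.155 + 2.903x.
Set SMC = demand: 34.155 + 2.903x = 121.823 - 1.721x → x* = 18.9593.
The Pigouvian tax equals MEC at x*: 3.055 + 0.202×18.9593 = 6.8848.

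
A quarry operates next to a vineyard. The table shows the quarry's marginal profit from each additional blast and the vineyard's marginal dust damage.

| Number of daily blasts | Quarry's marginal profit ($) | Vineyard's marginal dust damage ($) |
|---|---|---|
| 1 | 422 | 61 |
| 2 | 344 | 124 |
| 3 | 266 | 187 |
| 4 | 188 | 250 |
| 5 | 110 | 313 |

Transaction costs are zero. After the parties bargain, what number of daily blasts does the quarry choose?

3

Bargaining reaches the level where marginal profit last exceeds marginal dust damage.
That holds through level 3 (266 ≥ 187) but not at 4 (188 < 250).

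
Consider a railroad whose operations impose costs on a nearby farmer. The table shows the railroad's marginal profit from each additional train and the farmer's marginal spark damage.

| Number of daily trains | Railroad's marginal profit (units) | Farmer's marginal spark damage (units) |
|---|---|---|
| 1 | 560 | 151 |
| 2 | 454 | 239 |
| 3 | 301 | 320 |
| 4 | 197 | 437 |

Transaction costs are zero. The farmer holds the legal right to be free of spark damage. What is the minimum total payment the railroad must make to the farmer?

Efficient level: marginal profit ≥ marginal spark damage through level 2, so k* = 2.
With the farmer holding the right, the railroad must at least compensate total damage at k*: 151 + 239 = 390.

390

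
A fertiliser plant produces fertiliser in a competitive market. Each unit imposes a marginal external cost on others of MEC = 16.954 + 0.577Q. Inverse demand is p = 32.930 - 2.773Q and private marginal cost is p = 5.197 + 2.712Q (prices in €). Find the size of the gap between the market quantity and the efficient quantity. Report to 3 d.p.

Market equilibrium (private): 5.197 + 2.712Q = 32.930 - 2.773Q → Q_m = 5.0562.
Social marginal cost = private MC + MEC = 22.151 + 3.289Q.
Set SMC = demand: 22.151 + 3.289Q = 32.930 - 2.773Q → Q* = 1.7781.
Gap = |5.0562 − 1.7781| = 3.2781.

3.278 units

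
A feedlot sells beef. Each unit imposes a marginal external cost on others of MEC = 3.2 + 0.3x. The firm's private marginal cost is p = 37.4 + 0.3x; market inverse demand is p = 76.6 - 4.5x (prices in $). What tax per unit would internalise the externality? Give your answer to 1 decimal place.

tax = $5.3 per unit

Social marginal cost = private MC + MEC = 40.6 + 0.6x.
Set SMC = demand: 40.6 + 0.6x = 76.6 - 4.5x → x* = 7.0588.
The Pigouvian tax equals MEC at x*: 3.2 + 0.3×7.0588 = 5.3176.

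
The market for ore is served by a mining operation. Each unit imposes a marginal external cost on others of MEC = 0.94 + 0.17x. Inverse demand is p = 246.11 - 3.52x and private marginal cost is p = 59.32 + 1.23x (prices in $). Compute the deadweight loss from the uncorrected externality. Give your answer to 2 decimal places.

DWL = $5.91

Market equilibrium (private): 59.32 + 1.23x = 246.11 - 3.52x → x_m = 39.3242.
Social marginal cost = private MC + MEC = 60.26 + 1.40x.
Set SMC = demand: 60.26 + 1.40x = 246.11 - 3.52x → x* = 37.7744.
Height of the DWL triangle at x_m is SMC(x_m) − demand(x_m) = MEC(x_m) = 7.6251.
DWL = ½ × 1.5498 × 7.6251 = 5.9087.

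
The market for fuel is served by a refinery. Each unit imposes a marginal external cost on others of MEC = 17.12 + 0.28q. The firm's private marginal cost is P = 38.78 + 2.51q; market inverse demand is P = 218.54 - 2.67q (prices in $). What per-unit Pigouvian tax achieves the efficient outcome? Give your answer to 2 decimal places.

Social marginal cost = private MC + MEC = 55.90 + 2.79q.
Set SMC = demand: 55.90 + 2.79q = 218.54 - 2.67q → q* = 29.7875.
The Pigouvian tax equals MEC at q*: 17.12 + 0.28×29.7875 = 25.4605.

tax = $25.46 per unit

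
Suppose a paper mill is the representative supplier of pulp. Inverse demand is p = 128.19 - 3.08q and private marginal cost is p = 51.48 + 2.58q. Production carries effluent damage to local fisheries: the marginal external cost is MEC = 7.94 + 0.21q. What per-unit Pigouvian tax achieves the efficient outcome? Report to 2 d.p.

tax = 10.40 per unit

Social marginal cost = private MC + MEC = 59.42 + 2.79q.
Set SMC = demand: 59.42 + 2.79q = 128.19 - 3.08q → q* = 11.7155.
The Pigouvian tax equals MEC at q*: 7.94 + 0.21×11.7155 = 10.4003.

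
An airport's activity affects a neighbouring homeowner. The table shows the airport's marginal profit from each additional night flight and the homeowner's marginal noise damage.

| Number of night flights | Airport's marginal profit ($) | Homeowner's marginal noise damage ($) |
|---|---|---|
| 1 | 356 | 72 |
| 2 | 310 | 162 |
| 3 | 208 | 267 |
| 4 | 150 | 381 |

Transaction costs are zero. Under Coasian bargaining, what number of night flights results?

Bargaining reaches the level where marginal profit last exceeds marginal noise damage.
That holds through level 2 (310 ≥ 162) but not at 3 (208 < 267).

2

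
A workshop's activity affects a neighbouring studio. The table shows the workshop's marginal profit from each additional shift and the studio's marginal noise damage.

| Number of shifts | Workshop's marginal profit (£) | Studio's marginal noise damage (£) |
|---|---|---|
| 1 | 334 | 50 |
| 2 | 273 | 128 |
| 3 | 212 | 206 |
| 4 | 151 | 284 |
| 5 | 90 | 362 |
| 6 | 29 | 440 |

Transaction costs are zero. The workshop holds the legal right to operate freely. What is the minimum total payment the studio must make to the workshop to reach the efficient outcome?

£270

Left alone the workshop would choose level 6 (marginal profit stays positive).
Efficient level: k* = 3 (marginal profit ≥ marginal noise damage through 3).
The studio must at least cover the workshop's forgone profit from cutting 6→3: 151 + 90 + 29 = 270.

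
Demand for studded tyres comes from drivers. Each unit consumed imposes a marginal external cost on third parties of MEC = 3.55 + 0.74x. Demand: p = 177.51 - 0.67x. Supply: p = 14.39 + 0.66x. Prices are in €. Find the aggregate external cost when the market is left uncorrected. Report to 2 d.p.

€6001.01

Market equilibrium (private): 14.39 + 0.66x = 177.51 - 0.67x → x_m = 122.6466.
Total external cost = ∫₀^{x_m} (3.55 + 0.74x) dx = 3.55×122.6466 + ½×0.74×122.6466² = 6001.0052.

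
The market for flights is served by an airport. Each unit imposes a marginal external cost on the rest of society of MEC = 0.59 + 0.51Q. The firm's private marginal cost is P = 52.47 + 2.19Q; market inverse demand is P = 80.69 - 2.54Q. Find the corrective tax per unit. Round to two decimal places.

tax = 3.28 per unit

Social marginal cost = private MC + MEC = 53.06 + 2.70Q.
Set SMC = demand: 53.06 + 2.70Q = 80.69 - 2.54Q → Q* = 5.2729.
The Pigouvian tax equals MEC at Q*: 0.59 + 0.51×5.2729 = 3.2792.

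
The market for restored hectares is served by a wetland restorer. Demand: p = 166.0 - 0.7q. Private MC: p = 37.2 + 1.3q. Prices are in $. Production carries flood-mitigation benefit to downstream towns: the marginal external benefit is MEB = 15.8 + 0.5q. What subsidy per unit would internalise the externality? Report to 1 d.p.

subsidy = $64.0 per unit

Social marginal cost = private MC − MEB = 21.4 + 0.8q.
Set SMC = demand: 21.4 + 0.8q = 166.0 - 0.7q → q* = 96.4000.
The Pigouvian subsidy equals MEB at q*: 15.8 + 0.5×96.4000 = 64.0000.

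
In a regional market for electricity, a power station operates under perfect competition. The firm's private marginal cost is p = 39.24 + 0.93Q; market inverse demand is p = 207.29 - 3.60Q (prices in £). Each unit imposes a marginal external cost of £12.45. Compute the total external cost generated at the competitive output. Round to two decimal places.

Market equilibrium (private): 39.24 + 0.93Q = 207.29 - 3.60Q → Q_m = 37.0971.
Total external cost = MEC × Q_m = 12.45 × 37.0971 = 461.8589.

£461.86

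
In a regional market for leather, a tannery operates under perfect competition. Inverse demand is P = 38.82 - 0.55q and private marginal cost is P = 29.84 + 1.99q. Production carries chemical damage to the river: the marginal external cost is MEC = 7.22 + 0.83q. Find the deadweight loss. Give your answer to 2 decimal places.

DWL = 15.30

Market equilibrium (private): 29.84 + 1.99q = 38.82 - 0.55q → q_m = 3.5354.
Social marginal cost = private MC + MEC = 37.06 + 2.82q.
Set SMC = demand: 37.06 + 2.82q = 38.82 - 0.55q → q* = 0.5223.
The loss is the area between SMC and demand from q* to q_m; with linear curves that's a triangle of height MEC(q_m).
DWL = ½ × 3.0131 × 10.1544 = 15.2981.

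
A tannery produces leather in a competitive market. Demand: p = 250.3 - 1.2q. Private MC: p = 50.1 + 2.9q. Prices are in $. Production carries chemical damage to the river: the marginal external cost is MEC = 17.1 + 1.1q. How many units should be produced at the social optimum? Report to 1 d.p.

Social marginal cost = private MC + MEC = 67.2 + 4.0q.
Set SMC = demand: 67.2 + 4.0q = 250.3 - 1.2q → q* = 35.2115.

q* = 35.2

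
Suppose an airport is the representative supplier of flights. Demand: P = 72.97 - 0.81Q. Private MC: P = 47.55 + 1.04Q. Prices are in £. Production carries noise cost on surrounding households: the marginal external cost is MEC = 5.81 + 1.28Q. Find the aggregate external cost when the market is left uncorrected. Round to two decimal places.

Market equilibrium (private): 47.55 + 1.04Q = 72.97 - 0.81Q → Q_m = 13.7405.
Total external cost = ∫₀^{Q_m} (5.81 + 1.28Q) dQ = 5.81×13.7405 + ½×1.28×13.7405² = 200.6652.

£200.67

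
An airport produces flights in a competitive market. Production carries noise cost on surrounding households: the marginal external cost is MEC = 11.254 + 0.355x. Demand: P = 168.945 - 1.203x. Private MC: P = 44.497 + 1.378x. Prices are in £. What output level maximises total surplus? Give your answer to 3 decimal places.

x* = 38.554

Social marginal cost = private MC + MEC = 55.751 + 1.733x.
Set SMC = demand: 55.751 + 1.733x = 168.945 - 1.203x → x* = 38.5538.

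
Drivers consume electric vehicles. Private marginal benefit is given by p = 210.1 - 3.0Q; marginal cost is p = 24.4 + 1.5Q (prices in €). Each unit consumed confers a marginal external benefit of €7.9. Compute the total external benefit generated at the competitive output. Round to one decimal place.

€326.0

Market equilibrium (private): 24.4 + 1.5Q = 210.1 - 3.0Q → Q_m = 41.2667.
Total external benefit = MEB × Q_m = 7.9 × 41.2667 = 326.0069.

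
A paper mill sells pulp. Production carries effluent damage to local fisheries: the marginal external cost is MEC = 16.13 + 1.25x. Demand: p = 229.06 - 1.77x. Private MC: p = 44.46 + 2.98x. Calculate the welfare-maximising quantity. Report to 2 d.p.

x* = 28.08

Social marginal cost = private MC + MEC = 60.59 + 4.23x.
Set SMC = demand: 60.59 + 4.23x = 229.06 - 1.77x → x* = 28.0783.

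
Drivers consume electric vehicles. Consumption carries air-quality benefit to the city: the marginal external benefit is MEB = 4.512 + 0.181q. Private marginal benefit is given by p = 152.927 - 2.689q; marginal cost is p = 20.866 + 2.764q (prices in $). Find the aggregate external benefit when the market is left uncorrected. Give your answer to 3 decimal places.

$162.351

Market equilibrium (private): 20.866 + 2.764q = 152.927 - 2.689q → q_m = 24.2180.
Total external benefit = ∫₀^{q_m} (4.512 + 0.181q) dq = 4.512×24.2180 + ½×0.181×24.2180² = 162.3509.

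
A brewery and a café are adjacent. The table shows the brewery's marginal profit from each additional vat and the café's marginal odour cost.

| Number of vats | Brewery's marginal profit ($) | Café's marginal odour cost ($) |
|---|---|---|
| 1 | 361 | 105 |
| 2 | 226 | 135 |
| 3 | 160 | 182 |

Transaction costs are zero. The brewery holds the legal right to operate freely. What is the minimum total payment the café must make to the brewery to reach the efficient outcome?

Left alone the brewery would choose level 3 (marginal profit stays positive).
Efficient level: k* = 2 (marginal profit ≥ marginal odour cost through 2).
The café must at least cover the brewery's forgone profit from cutting 3→2: 160 = 160.

$160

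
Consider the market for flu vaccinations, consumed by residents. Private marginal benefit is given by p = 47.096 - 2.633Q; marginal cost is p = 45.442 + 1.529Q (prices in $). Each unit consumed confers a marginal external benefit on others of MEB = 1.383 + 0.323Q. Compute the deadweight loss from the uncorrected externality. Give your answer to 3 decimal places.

Market equilibrium (private): 45.442 + 1.529Q = 47.096 - 2.633Q → Q_m = 0.3974.
Social marginal benefit = demand + MEB = 48.479 - 2.310Q.
Set SMB = MC: 48.479 - 2.310Q = 45.442 + 1.529Q → Q* = 0.7911.
The welfare-loss triangle has base |Q_m − Q*| and height MEB(Q_m) (the vertical gap between SMB and MC is zero at Q* and MEB at Q_m).
DWL = ½ × 0.3937 × 1.5114 = 0.2975.

DWL = $0.298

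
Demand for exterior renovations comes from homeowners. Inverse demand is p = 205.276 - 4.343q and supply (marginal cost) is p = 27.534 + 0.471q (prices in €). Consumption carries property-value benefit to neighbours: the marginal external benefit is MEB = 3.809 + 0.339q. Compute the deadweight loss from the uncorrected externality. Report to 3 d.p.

DWL = €29.779

Market equilibrium (private): 27.534 + 0.471q = 205.276 - 4.343q → q_m = 36.9219.
Social marginal benefit = demand + MEB = 209.085 - 4.004q.
Set SMB = MC: 209.085 - 4.004q = 27.534 + 0.471q → q* = 40.5701.
Height of the DWL triangle at q_m is SMB(q_m) − MC(q_m) = MEB(q_m) = 16.3255.
DWL = ½ × 3.6482 × 16.3255 = 29.7793.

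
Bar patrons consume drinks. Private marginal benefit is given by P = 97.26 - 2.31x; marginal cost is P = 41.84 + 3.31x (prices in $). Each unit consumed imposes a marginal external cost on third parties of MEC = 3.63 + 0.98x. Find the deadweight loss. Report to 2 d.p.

DWL = $13.39

Market equilibrium (private): 41.84 + 3.31x = 97.26 - 2.31x → x_m = 9.8612.
Social marginal benefit = demand − MEC = 93.63 - 3.29x.
Set SMB = MC: 93.63 - 3.29x = 41.84 + 3.31x → x* = 7.8470.
Between x* and x_m the wedge MC − SMB runs linearly from 0 to MEC(x_m), so the loss is a triangle.
DWL = ½ × 2.0142 × 13.2940 = 13.3884.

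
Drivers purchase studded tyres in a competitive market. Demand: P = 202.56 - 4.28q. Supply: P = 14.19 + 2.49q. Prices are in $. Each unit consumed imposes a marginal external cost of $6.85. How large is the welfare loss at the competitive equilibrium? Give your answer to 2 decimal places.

DWL = $3.47

Market equilibrium (private): 14.19 + 2.49q = 202.56 - 4.28q → q_m = 27.8242.
Social marginal benefit = demand − MEC = 195.71 - 4.28q.
Set SMB = MC: 195.71 - 4.28q = 14.19 + 2.49q → q* = 26.8124.
The loss is the area between SMB and MC from q* to q_m; with linear curves that's a triangle of height MEC(q_m).
DWL = ½ × 1.0118 × 6.8500 = 3.4654.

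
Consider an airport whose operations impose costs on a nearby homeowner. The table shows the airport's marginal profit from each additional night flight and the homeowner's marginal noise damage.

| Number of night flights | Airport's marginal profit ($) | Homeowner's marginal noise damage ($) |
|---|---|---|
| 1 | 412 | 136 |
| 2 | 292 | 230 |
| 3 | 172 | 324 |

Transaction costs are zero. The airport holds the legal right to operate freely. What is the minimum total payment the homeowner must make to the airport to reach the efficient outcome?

$172

Left alone the airport would choose level 3 (marginal profit stays positive).
Efficient level: k* = 2 (marginal profit ≥ marginal noise damage through 2).
The homeowner must at least cover the airport's forgone profit from cutting 3→2: 172 = 172.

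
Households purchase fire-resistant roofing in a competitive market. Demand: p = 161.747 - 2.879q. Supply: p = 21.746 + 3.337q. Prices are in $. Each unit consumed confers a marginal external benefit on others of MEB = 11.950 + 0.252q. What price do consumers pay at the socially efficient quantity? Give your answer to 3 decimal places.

P = $88.396

Social marginal benefit = demand + MEB = 173.697 - 2.627q.
Set SMB = MC: 173.697 - 2.627q = 21.746 + 3.337q → q* = 25.4780.
Consumer price on the demand curve at q*: 161.747 − 2.879×25.4780 = 88.3958.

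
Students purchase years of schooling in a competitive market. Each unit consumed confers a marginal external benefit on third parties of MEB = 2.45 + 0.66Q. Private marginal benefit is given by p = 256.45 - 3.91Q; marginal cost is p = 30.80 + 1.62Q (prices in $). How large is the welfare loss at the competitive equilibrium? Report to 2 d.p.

DWL = $88.63

Market equilibrium (private): 30.80 + 1.62Q = 256.45 - 3.91Q → Q_m = 40.8047.
Social marginal benefit = demand + MEB = 258.90 - 3.25Q.
Set SMB = MC: 258.90 - 3.25Q = 30.80 + 1.62Q → Q* = 46.8378.
Between Q* and Q_m the wedge SMB − MC runs linearly from 0 to MEB(Q_m), so the loss is a triangle.
DWL = ½ × 6.0331 × 29.3811 = 88.6296.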